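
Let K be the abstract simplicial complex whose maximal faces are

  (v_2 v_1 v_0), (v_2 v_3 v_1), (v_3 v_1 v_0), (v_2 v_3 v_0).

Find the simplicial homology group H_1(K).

Order the vertices as v_0 < v_1 < v_2 < v_3. Listing each simplex with vertices in this order, K has dimension 2 with simplices:

  0-simplices (4): [v_0], [v_1], [v_2], [v_3]
  1-simplices (6): [v_0,v_1], [v_0,v_2], [v_0,v_3], [v_1,v_2], [v_1,v_3], [v_2,v_3]
  2-simplices (4): [v_0,v_1,v_2], [v_0,v_1,v_3], [v_0,v_2,v_3], [v_1,v_2,v_3]

so the chain groups are C_0 ≅ Z^4, C_1 ≅ Z^6, C_2 ≅ Z^4.

∂_1: C_1 → C_0 maps an edge to its endpoints' difference, ∂[p,q] = q − p.
The resulting 4×6 matrix has rank 3, and its Smith normal form has invariant factors (1,1,1).

The boundary map ∂_2: C_2 → C_1 sends each 2-simplex [p,q,r] to [q,r] − [p,r] + [p,q]. For instance
  ∂[v_0,v_1,v_3] = [v_1,v_3] − [v_0,v_3] + [v_0,v_1],
  ∂[v_0,v_1,v_2] = [v_1,v_2] − [v_0,v_2] + [v_0,v_1].
This gives a 6×4 integer matrix of rank 3; reducing to Smith normal form yields diagonal entries (1,1,1).

Reading off H_k = ker ∂_k / im ∂_{k+1}:

  H_1: rank ker ∂_1 − rank ∂_2 = (6 − 3) − 3 = 0, and the invariant factors of ∂_2 are all 1, so H_1 ≅ 0.

H_1 = 0.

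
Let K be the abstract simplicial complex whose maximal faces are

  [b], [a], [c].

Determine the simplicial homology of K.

We work with the vertex ordering a < b < c. The simplices of K, each written with vertices in increasing order, are:

  0-simplices (3): a, b, c

Hence C_0 ≅ Z^3.

From H_k ≅ ker(∂_k) / im(∂_{k+1}) we obtain:

  H_0: rank C_0 − rank ∂_1 = 3 − 0 = 3, and there is no ∂_1, so H_0 ≅ Z^3.

(K is a triangulation of a set of 3 points.)

H_0 ≅ Z^3.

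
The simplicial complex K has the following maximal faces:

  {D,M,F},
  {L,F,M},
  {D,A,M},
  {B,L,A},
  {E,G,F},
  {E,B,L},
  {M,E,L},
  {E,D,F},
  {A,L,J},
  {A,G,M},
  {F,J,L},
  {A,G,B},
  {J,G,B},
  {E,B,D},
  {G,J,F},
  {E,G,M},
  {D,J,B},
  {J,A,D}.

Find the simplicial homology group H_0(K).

H_0 ≅ Z.

Fix the vertex order A < B < D < E < F < G < J < L < M and write every simplex with vertices in increasing order. Then dim K = 2 and the simplices of K are:

  0-simplices (9): A, B, D, E, F, G, J, L, M
  1-simplices (27): AB, AD, AG, AJ, AL, AM, BD, BE, BG, BJ, BL, DE, DF, DJ, DM, EF, EG, EL, EM, FG, FJ, FL, FM, GJ, GM, JL, LM
  2-simplices (18): ABG, ABL, ADJ, ADM, AGM, AJL, BDE, BDJ, BEL, BGJ, DEF, DFM, EFG, EGM, ELM, FGJ, FJL, FLM

Hence C_0 ≅ Z^9, C_1 ≅ Z^27, C_2 ≅ Z^18.

The boundary map ∂_1: C_1 → C_0 maps an edge to its endpoints' difference, ∂[p,q] = q − p. For instance
  ∂BL = L − B.
The resulting 9×27 matrix has rank 8, and its Smith normal form has invariant factors (1,1,1,1,1,1,1,1).

∂_2: C_2 → C_1 sends each 2-simplex [p,q,r] to [q,r] − [p,r] + [p,q]. For instance
  ∂BDE = DE − BE + BD,
  ∂ABG = BG − AG + AB.
The 27×18 boundary matrix has rank 18 and Smith normal form diag(1,1,1,1,1,1,1,1,1,1,1,1,1,1,1,1,1,2).

From H_k ≅ ker(∂_k) / im(∂_{k+1}) we obtain:

  H_0: rank C_0 − rank ∂_1 = 9 − 8 = 1, and the invariant factors of ∂_1 are all 1, so H_0 = Z.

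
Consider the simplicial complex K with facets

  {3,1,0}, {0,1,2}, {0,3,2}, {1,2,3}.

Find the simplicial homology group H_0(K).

Order the vertices as 0 < 1 < 2 < 3. Listing each simplex with vertices in this order, K has dimension 2 with simplices:

  0-simplices (4): [0], [1], [2], [3]
  1-simplices (6): [0,1], [0,2], [0,3], [1,2], [1,3], [2,3]
  2-simplices (4): [0,1,2], [0,1,3], [0,2,3], [1,2,3]

giving chain groups C_0 ≅ Z^4, C_1 ≅ Z^6, C_2 ≅ Z^4.

∂_1: C_1 → C_0 maps an edge to its endpoints' difference, ∂[p,q] = q − p. For instance
  ∂[0,1] = [1] − [0].
The 4×6 boundary matrix has rank 3 and Smith normal form diag(1,1,1).

The boundary map ∂_2: C_2 → C_1 maps a triangle to the signed sum of its edges. For instance
  ∂[0,1,2] = [1,2] − [0,2] + [0,1],
  ∂[0,1,3] = [1,3] − [0,3] + [0,1].
The 6×4 boundary matrix has rank 3 and Smith normal form diag(1,1,1).

Computing H_k = (kernel of ∂_k) / (image of ∂_{k+1}):

  H_0: rank C_0 − rank ∂_1 = 4 − 3 = 1, and the invariant factors of ∂_1 are all 1, so H_0 = Z.

H_0 = Z.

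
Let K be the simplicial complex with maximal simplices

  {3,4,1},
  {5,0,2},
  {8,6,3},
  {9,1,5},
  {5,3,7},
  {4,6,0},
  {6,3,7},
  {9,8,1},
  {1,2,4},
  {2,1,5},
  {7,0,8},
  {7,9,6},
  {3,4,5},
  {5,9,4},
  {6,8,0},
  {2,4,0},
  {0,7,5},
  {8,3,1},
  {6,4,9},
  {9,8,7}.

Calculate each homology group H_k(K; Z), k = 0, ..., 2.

K has 10 vertices, 30 edges, 20 triangles.
rank ∂_0 = 0, rank ∂_1 = 9 ⇒ b_0 = 10 − 0 − 9 = 1; all invariant factors of ∂_1 are 1 so no torsion. So H_0 = Z.
rank ∂_1 = 9, rank ∂_2 = 20 ⇒ b_1 = 30 − 9 − 20 = 1; ∂_2 has invariant factor(s) [2] giving torsion. So H_1 = Z ⊕ Z/2Z.
rank ∂_2 = 20, rank ∂_3 = 0 ⇒ b_2 = 20 − 20 − 0 = 0. So H_2 = 0.

H_0 = Z,  H_1 = Z ⊕ Z/2Z,  H_2 = 0.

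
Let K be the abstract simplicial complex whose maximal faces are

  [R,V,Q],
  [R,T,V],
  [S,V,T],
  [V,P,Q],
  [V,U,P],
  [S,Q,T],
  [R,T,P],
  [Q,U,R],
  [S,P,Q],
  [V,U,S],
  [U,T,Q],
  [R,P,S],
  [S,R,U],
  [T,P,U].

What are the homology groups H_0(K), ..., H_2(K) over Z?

We work with the vertex ordering P < Q < R < S < T < U < V. The simplices of K, each written with vertices in increasing order, are:

  0-simplices (7): P, Q, R, S, T, U, V
  1-simplices (21): PQ, PR, PS, PT, PU, PV, QR, QS, QT, QU, QV, RS, RT, RU, RV, ST, SU, SV, TU, TV, UV
  2-simplices (14): PQS, PQV, PRS, PRT, PTU, PUV, QRU, QRV, QST, QTU, RSU, RTV, STV, SUV

Hence C_0 ≅ Z^7, C_1 ≅ Z^21, C_2 ≅ Z^14.

Boundary ∂_1: C_1 → C_0 is given by ∂[p,q] = [q] − [p]. For instance
  ∂PV = V − P.
As a 7×21 matrix over Z this has rank 6, with invariant factors (1,1,1,1,1,1).

Boundary ∂_2: C_2 → C_1 sends each 2-simplex [p,q,r] to [q,r] − [p,r] + [p,q]. For instance
  ∂QTU = TU − QU + QT,
  ∂PRS = RS − PS + PR.
As a 21×14 matrix over Z this has rank 13, with invariant factors (1,1,1,1,1,1,1,1,1,1,1,1,1).

From H_k ≅ ker(∂_k) / im(∂_{k+1}) we obtain:

  H_0: rank C_0 − rank ∂_1 = 7 − 6 = 1, and the invariant factors of ∂_1 are all 1, so H_0 ≅ Z.
  H_1: rank ker ∂_1 − rank ∂_2 = (21 − 6) − 13 = 2, and the invariant factors of ∂_2 are all 1, so H_1 ≅ Z^2.
  H_2: rank ker ∂_2 − rank ∂_3 = (14 − 13) − 0 = 1, and there is no ∂_3, so H_2 ≅ Z.

As a check, the Euler characteristic is 7 − 21 + 14 = 0, which agrees with 1 − 2 + 1 = 0.
(K is a triangulation of the torus T^2.)

H_0 ≅ Z,  H_1 ≅ Z^2,  H_2 ≅ Z.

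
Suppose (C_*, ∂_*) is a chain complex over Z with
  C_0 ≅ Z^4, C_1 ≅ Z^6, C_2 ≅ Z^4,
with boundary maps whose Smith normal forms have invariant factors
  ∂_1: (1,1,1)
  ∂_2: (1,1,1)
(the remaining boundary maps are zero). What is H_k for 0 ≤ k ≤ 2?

H_0 = Z,  H_1 = 0,  H_2 = Z.

H_0: b_0 = 4 − 0 − 3 = 1; torsion from ∂_1 factors > 1: none. So H_0 = Z.
H_1: b_1 = 6 − 3 − 3 = 0; torsion from ∂_2 factors > 1: none. So H_1 = 0.
H_2: b_2 = 4 − 3 − 0 = 1; torsion from ∂_3 factors > 1: none. So H_2 = Z.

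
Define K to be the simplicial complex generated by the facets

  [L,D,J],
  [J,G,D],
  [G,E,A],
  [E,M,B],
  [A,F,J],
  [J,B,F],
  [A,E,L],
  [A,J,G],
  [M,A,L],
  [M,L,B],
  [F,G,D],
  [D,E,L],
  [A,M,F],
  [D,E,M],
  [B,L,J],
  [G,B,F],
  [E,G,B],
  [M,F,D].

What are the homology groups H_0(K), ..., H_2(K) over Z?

H_0 ≅ Z,  H_1 ≅ Z ⊕ Z/2,  H_2 = 0.

Order the vertices as A < B < D < E < F < G < J < L < M. Listing each simplex with vertices in this order, K has dimension 2 with simplices:

  0-simplices (9): A, B, D, E, F, G, J, L, M
  1-simplices (27): AE, AF, AG, AJ, AL, AM, BE, BF, BG, BJ, BL, BM, DE, DF, DG, DJ, DL, DM, EG, EL, EM, FG, FJ, FM, GJ, JL, LM
  2-simplices (18): AEG, AEL, AFJ, AFM, AGJ, ALM, BEG, BEM, BFG, BFJ, BJL, BLM, DEL, DEM, DFG, DFM, DGJ, DJL

giving chain groups C_0 ≅ Z^9, C_1 ≅ Z^27, C_2 ≅ Z^18.

∂_1: C_1 → C_0 maps an edge to its endpoints' difference, ∂[p,q] = q − p.
The 9×27 boundary matrix has rank 8 and Smith normal form diag(1,1,1,1,1,1,1,1).

Boundary ∂_2: C_2 → C_1 acts by ∂[p,q,r] = [q,r] − [p,r] + [p,q]. For instance
  ∂BJL = JL − BL + BJ,
  ∂AEG = EG − AG + AE.
The resulting 27×18 matrix has rank 18, and its Smith normal form has invariant factors (1,1,1,1,1,1,1,1,1,1,1,1,1,1,1,1,1,2).

Reading off H_k = ker ∂_k / im ∂_{k+1}:

  H_0: rank C_0 − rank ∂_1 = 9 − 8 = 1, and the invariant factors of ∂_1 are all 1, so H_0 ≅ Z.
  H_1: rank ker ∂_1 − rank ∂_2 = (27 − 8) − 18 = 1, and ∂_2 has invariant factor 2 > 1, so H_1 ≅ Z ⊕ Z/2.
  H_2: rank ker ∂_2 − rank ∂_3 = (18 − 18) − 0 = 0, and there is no ∂_3, so H_2 ≅ 0.

As a check, the Euler characteristic is 9 − 27 + 18 = 0, which agrees with 1 − 1 + 0 = 0.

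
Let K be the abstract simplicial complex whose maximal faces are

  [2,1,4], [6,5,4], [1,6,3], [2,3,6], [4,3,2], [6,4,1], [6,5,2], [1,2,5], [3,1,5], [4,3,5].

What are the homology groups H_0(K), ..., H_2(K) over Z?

H_0 ≅ Z,  H_1 ≅ Z/2,  H_2 = 0.

Take the total order 1 < 2 < 3 < 4 < 5 < 6 on the vertex set. Then K (dimension 2) consists of the simplices:

  0-simplices (6): [1], [2], [3], [4], [5], [6]
  1-simplices (15): [1,2], [1,3], [1,4], [1,5], [1,6], [2,3], [2,4], [2,5], [2,6], [3,4], [3,5], [3,6], [4,5], [4,6], [5,6]
  2-simplices (10): [1,2,4], [1,2,5], [1,3,5], [1,3,6], [1,4,6], [2,3,4], [2,3,6], [2,5,6], [3,4,5], [4,5,6]

giving chain groups C_0 ≅ Z^6, C_1 ≅ Z^15, C_2 ≅ Z^10.

∂_1: C_1 → C_0 sends each edge [p,q] (with p < q) to q − p. For instance
  ∂[3,6] = [6] − [3].
The 6×15 boundary matrix has rank 5 and Smith normal form diag(1,1,1,1,1).

The boundary map ∂_2: C_2 → C_1 acts by ∂[p,q,r] = [q,r] − [p,r] + [p,q]. For instance
  ∂[1,3,6] = [3,6] − [1,6] + [1,3],
  ∂[1,4,6] = [4,6] − [1,6] + [1,4].
As a 15×10 matrix over Z this has rank 10, with invariant factors (1,1,1,1,1,1,1,1,1,2).

From H_k ≅ ker(∂_k) / im(∂_{k+1}) we obtain:

  H_0: rank C_0 − rank ∂_1 = 6 − 5 = 1, and the invariant factors of ∂_1 are all 1, so H_0 = Z.
  H_1: rank ker ∂_1 − rank ∂_2 = (15 − 5) − 10 = 0, and ∂_2 has invariant factor 2 > 1, so H_1 = Z/2.
  H_2: rank ker ∂_2 − rank ∂_3 = (10 − 10) − 0 = 0, and there is no ∂_3, so H_2 = 0.

(K is a triangulation of the real projective plane RP^2.)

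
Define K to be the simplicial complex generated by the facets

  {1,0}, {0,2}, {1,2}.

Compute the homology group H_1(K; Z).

H_1 ≅ Z.

We work with the vertex ordering 0 < 1 < 2. The simplices of K, each written with vertices in increasing order, are:

  0-simplices (3): [0], [1], [2]
  1-simplices (3): [0,1], [0,2], [1,2]

giving chain groups C_0 ≅ Z^3, C_1 ≅ Z^3.

Boundary ∂_1: C_1 → C_0 sends each edge [p,q] (with p < q) to q − p. For instance
  ∂[0,2] = [2] − [0].
The resulting 3×3 matrix has rank 2, and its Smith normal form has invariant factors (1,1).

Now H_k = ker ∂_k / im ∂_{k+1}, so:

  H_1: rank ker ∂_1 − rank ∂_2 = (3 − 2) − 0 = 1, and there is no ∂_2, so H_1 ≅ Z.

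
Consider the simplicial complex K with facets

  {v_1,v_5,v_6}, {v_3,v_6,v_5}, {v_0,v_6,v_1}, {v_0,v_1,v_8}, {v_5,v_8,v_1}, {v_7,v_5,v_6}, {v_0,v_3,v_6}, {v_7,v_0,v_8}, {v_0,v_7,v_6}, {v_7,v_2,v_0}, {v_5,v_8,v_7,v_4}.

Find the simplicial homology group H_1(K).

We work with the vertex ordering v_0 < v_1 < v_2 < v_3 < v_4 < v_5 < v_6 < v_7 < v_8. The simplices of K, each written with vertices in increasing order, are:

  0-simplices (9): [v_0], [v_1], [v_2], [v_3], [v_4], [v_5], [v_6], [v_7], [v_8]
  1-simplices (20): (20 of them)
  2-simplices (14): (14 of them)
  3-simplices (1): [v_4,v_5,v_7,v_8]

so the chain groups are C_0 ≅ Z^9, C_1 ≅ Z^20, C_2 ≅ Z^14, C_3 ≅ Z^1.

∂_1: C_1 → C_0 sends each edge [p,q] (with p < q) to q − p. For instance
  ∂[v_4,v_7] = [v_7] − [v_4].
The resulting 9×20 matrix has rank 8, and its Smith normal form has invariant factors (1,1,1,1,1,1,1,1).

The boundary map ∂_2: C_2 → C_1 maps a triangle to the signed sum of its edges. For instance
  ∂[v_5,v_6,v_7] = [v_6,v_7] − [v_5,v_7] + [v_5,v_6],
  ∂[v_4,v_5,v_7] = [v_5,v_7] − [v_4,v_7] + [v_4,v_5].
The resulting 20×14 matrix has rank 12, and its Smith normal form has invariant factors (1,1,1,1,1,1,1,1,1,1,1,1).

∂_3: C_3 → C_2 sends each 3-simplex σ to the alternating sum Σ_i (−1)^i (σ with its i-th vertex removed). For instance
  ∂[v_4,v_5,v_7,v_8] = [v_5,v_7,v_8] − [v_4,v_7,v_8] + [v_4,v_5,v_8] − [v_4,v_5,v_7].
This gives a 14×1 integer matrix of rank 1; reducing to Smith normal form yields diagonal entries (1).

Computing H_k = (kernel of ∂_k) / (image of ∂_{k+1}):

  H_1: rank ker ∂_1 − rank ∂_2 = (20 − 8) − 12 = 0, and the invariant factors of ∂_2 are all 1, so H_1 = 0.

H_1 ≅ 0.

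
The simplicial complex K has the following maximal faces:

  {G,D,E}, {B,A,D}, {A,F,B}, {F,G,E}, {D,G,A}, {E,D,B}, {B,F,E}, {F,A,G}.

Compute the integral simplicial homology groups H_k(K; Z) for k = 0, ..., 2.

H_0 = Z,  H_1 = 0,  H_2 = Z.

Take the total order A < B < D < E < F < G on the vertex set. Then K (dimension 2) consists of the simplices:

  0-simplices (6): A, B, D, E, F, G
  1-simplices (12): AB, AD, AF, AG, BD, BE, BF, DE, DG, EF, EG, FG
  2-simplices (8): ABD, ABF, ADG, AFG, BDE, BEF, DEG, EFG

so the chain groups are C_0 ≅ Z^6, C_1 ≅ Z^12, C_2 ≅ Z^8.

Boundary ∂_1: C_1 → C_0 maps an edge to its endpoints' difference, ∂[p,q] = q − p. For instance
  ∂FG = G − F.
As a 6×12 matrix over Z this has rank 5, with invariant factors (1,1,1,1,1).

Boundary ∂_2: C_2 → C_1 maps a triangle to the signed sum of its edges. For instance
  ∂BEF = EF − BF + BE,
  ∂BDE = DE − BE + BD.
This gives a 12×8 integer matrix of rank 7; reducing to Smith normal form yields diagonal entries (1,1,1,1,1,1,1).

Computing H_k = (kernel of ∂_k) / (image of ∂_{k+1}):

  H_0: rank C_0 − rank ∂_1 = 6 − 5 = 1, and the invariant factors of ∂_1 are all 1, so H_0 ≅ Z.
  H_1: rank ker ∂_1 − rank ∂_2 = (12 − 5) − 7 = 0, and the invariant factors of ∂_2 are all 1, so H_1 ≅ 0.
  H_2: rank ker ∂_2 − rank ∂_3 = (8 − 7) − 0 = 1, and there is no ∂_3, so H_2 ≅ Z.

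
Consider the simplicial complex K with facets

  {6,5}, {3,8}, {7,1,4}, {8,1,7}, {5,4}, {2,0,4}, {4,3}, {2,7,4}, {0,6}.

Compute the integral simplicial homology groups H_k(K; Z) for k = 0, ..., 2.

Fix the vertex order 0 < 1 < 2 < 3 < 4 < 5 < 6 < 7 < 8 and write every simplex with vertices in increasing order. Then dim K = 2 and the simplices of K are:

  0-simplices (9): [0], [1], [2], [3], [4], [5], [6], [7], [8]
  1-simplices (14): [0,2], [0,4], [0,6], [1,4], [1,7], [1,8], [2,4], [2,7], [3,4], [3,8], [4,5], [4,7], [5,6], [7,8]
  2-simplices (4): [0,2,4], [1,4,7], [1,7,8], [2,4,7]

giving chain groups C_0 ≅ Z^9, C_1 ≅ Z^14, C_2 ≅ Z^4.

Boundary ∂_1: C_1 → C_0 sends each edge [p,q] (with p < q) to q − p. For instance
  ∂[0,6] = [6] − [0].
The 9×14 boundary matrix has rank 8 and Smith normal form diag(1,1,1,1,1,1,1,1).

∂_2: C_2 → C_1 acts by ∂[p,q,r] = [q,r] − [p,r] + [p,q]. For instance
  ∂[0,2,4] = [2,4] − [0,4] + [0,2],
  ∂[2,4,7] = [4,7] − [2,7] + [2,4].
The 14×4 boundary matrix has rank 4 and Smith normal form diag(1,1,1,1).

Computing H_k = (kernel of ∂_k) / (image of ∂_{k+1}):

  H_0: rank C_0 − rank ∂_1 = 9 − 8 = 1, and the invariant factors of ∂_1 are all 1, so H_0 = Z.
  H_1: rank ker ∂_1 − rank ∂_2 = (14 − 8) − 4 = 2, and the invariant factors of ∂_2 are all 1, so H_1 = Z^2.
  H_2: rank ker ∂_2 − rank ∂_3 = (4 − 4) − 0 = 0, and there is no ∂_3, so H_2 = 0.

As a check, the Euler characteristic is 9 − 14 + 4 = -1, which agrees with 1 − 2 + 0 = -1.

H_0 ≅ Z,  H_1 ≅ Z^2,  H_2 = 0.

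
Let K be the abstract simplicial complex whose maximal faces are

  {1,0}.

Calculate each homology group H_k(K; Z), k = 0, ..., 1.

H_0 = Z,  H_1 = 0.

K has 2 vertices, 1 edge.
rank ∂_0 = 0, rank ∂_1 = 1 ⇒ b_0 = 2 − 0 − 1 = 1; all invariant factors of ∂_1 are 1 so no torsion. So H_0 = Z.
rank ∂_1 = 1, rank ∂_2 = 0 ⇒ b_1 = 1 − 1 − 0 = 0. So H_1 = 0.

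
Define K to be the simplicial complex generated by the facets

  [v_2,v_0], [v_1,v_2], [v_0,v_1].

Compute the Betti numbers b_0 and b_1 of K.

Fix the vertex order v_0 < v_1 < v_2 and write every simplex with vertices in increasing order. Then dim K = 1 and the simplices of K are:

  0-simplices (3): [v_0], [v_1], [v_2]
  1-simplices (3): [v_0,v_1], [v_0,v_2], [v_1,v_2]

so the chain groups are C_0 ≅ Z^3, C_1 ≅ Z^3.

Boundary ∂_1: C_1 → C_0 sends each edge [p,q] (with p < q) to q − p.
This gives a 3×3 integer matrix of rank 2; reducing to Smith normal form yields diagonal entries (1,1).

From H_k ≅ ker(∂_k) / im(∂_{k+1}) we obtain:

  H_0: rank C_0 − rank ∂_1 = 3 − 2 = 1, and the invariant factors of ∂_1 are all 1, so H_0 = Z.
  H_1: rank ker ∂_1 − rank ∂_2 = (3 − 2) − 0 = 1, and there is no ∂_2, so H_1 = Z.

Hence the Betti numbers are b_0 = 1, b_1 = 1.

b_0 = 1, b_1 = 1.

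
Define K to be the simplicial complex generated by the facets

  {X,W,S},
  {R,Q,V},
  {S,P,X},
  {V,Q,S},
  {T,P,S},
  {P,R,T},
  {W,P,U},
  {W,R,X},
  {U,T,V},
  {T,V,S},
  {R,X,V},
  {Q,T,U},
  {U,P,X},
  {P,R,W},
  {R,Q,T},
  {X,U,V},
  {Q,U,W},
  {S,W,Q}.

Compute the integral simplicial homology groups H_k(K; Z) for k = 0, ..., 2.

We work with the vertex ordering P < Q < R < S < T < U < V < W < X. The simplices of K, each written with vertices in increasing order, are:

  0-simplices (9): P, Q, R, S, T, U, V, W, X
  1-simplices (27): PR, PS, PT, PU, PW, PX, QR, QS, QT, QU, QV, QW, RT, RV, RW, RX, ST, SV, SW, SX, TU, TV, UV, UW, UX, VX, WX
  2-simplices (18): PRT, PRW, PST, PSX, PUW, PUX, QRT, QRV, QSV, QSW, QTU, QUW, RVX, RWX, STV, SWX, TUV, UVX

giving chain groups C_0 ≅ Z^9, C_1 ≅ Z^27, C_2 ≅ Z^18.

∂_1: C_1 → C_0 sends each edge [p,q] (with p < q) to q − p. For instance
  ∂QT = T − Q.
As a 9×27 matrix over Z this has rank 8, with invariant factors (1,1,1,1,1,1,1,1).

Boundary ∂_2: C_2 → C_1 acts by ∂[p,q,r] = [q,r] − [p,r] + [p,q]. For instance
  ∂RWX = WX − RX + RW,
  ∂TUV = UV − TV + TU.
As a 27×18 matrix over Z this has rank 18, with invariant factors (1,1,1,1,1,1,1,1,1,1,1,1,1,1,1,1,1,2).

Now H_k = ker ∂_k / im ∂_{k+1}, so:

  H_0: rank C_0 − rank ∂_1 = 9 − 8 = 1, and the invariant factors of ∂_1 are all 1, so H_0 ≅ Z.
  H_1: rank ker ∂_1 − rank ∂_2 = (27 − 8) − 18 = 1, and ∂_2 has invariant factor 2 > 1, so H_1 ≅ Z ⊕ Z/2.
  H_2: rank ker ∂_2 − rank ∂_3 = (18 − 18) − 0 = 0, and there is no ∂_3, so H_2 ≅ 0.

As a check, the Euler characteristic is 9 − 27 + 18 = 0, which agrees with 1 − 1 + 0 = 0.

H_0 = Z,  H_1 = Z ⊕ Z/2,  H_2 = 0.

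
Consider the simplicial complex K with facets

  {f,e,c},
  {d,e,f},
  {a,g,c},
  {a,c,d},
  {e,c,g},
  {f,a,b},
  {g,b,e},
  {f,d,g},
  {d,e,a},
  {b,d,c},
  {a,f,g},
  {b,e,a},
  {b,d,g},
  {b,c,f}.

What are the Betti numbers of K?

We work with the vertex ordering a < b < c < d < e < f < g. The simplices of K, each written with vertices in increasing order, are:

  0-simplices (7): a, b, c, d, e, f, g
  1-simplices (21): ab, ac, ad, ae, af, ag, bc, bd, be, bf, bg, cd, ce, cf, cg, de, df, dg, ef, eg, fg
  2-simplices (14): abe, abf, acd, acg, ade, afg, bcd, bcf, bdg, beg, cef, ceg, def, dfg

Hence C_0 ≅ Z^7, C_1 ≅ Z^21, C_2 ≅ Z^14.

∂_1: C_1 → C_0 maps an edge to its endpoints' difference, ∂[p,q] = q − p. For instance
  ∂bf = f − b.
This gives a 7×21 integer matrix of rank 6; reducing to Smith normal form yields diagonal entries (1,1,1,1,1,1).

∂_2: C_2 → C_1 sends each 2-simplex [p,q,r] to [q,r] − [p,r] + [p,q]. For instance
  ∂acd = cd − ad + ac,
  ∂bcf = cf − bf + bc.
As a 21×14 matrix over Z this has rank 13, with invariant factors (1,1,1,1,1,1,1,1,1,1,1,1,1).

Computing H_k = (kernel of ∂_k) / (image of ∂_{k+1}):

  H_0: rank C_0 − rank ∂_1 = 7 − 6 = 1, and the invariant factors of ∂_1 are all 1, so H_0 = Z.
  H_1: rank ker ∂_1 − rank ∂_2 = (21 − 6) − 13 = 2, and the invariant factors of ∂_2 are all 1, so H_1 = Z^2.
  H_2: rank ker ∂_2 − rank ∂_3 = (14 − 13) − 0 = 1, and there is no ∂_3, so H_2 = Z.

As a check, the Euler characteristic is 7 − 21 + 14 = 0, which agrees with 1 − 2 + 1 = 0.
(K is a triangulation of the torus T^2.)

Hence the Betti numbers are b_0 = 1, b_1 = 2, b_2 = 1.

b_0 = 1, b_1 = 2, b_2 = 1.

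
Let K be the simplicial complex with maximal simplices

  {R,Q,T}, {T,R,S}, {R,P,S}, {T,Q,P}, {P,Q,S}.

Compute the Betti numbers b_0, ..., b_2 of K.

Order the vertices as P < Q < R < S < T. Listing each simplex with vertices in this order, K has dimension 2 with simplices:

  0-simplices (5): P, Q, R, S, T
  1-simplices (10): PQ, PR, PS, PT, QR, QS, QT, RS, RT, ST
  2-simplices (5): PQS, PQT, PRS, QRT, RST

so the chain groups are C_0 ≅ Z^5, C_1 ≅ Z^10, C_2 ≅ Z^5.

Boundary ∂_1: C_1 → C_0 maps an edge to its endpoints' difference, ∂[p,q] = q − p. For instance
  ∂PS = S − P.
The resulting 5×10 matrix has rank 4, and its Smith normal form has invariant factors (1,1,1,1).

∂_2: C_2 → C_1 maps a triangle to the signed sum of its edges. For instance
  ∂PQT = QT − PT + PQ,
  ∂QRT = RT − QT + QR.
As a 10×5 matrix over Z this has rank 5, with invariant factors (1,1,1,1,1).

Reading off H_k = ker ∂_k / im ∂_{k+1}:

  H_0: rank C_0 − rank ∂_1 = 5 − 4 = 1, and the invariant factors of ∂_1 are all 1, so H_0 = Z.
  H_1: rank ker ∂_1 − rank ∂_2 = (10 − 4) − 5 = 1, and the invariant factors of ∂_2 are all 1, so H_1 = Z.
  H_2: rank ker ∂_2 − rank ∂_3 = (5 − 5) − 0 = 0, and there is no ∂_3, so H_2 = 0.

(K is a triangulation of the Möbius band.)

Hence the Betti numbers are b_0 = 1, b_1 = 1, b_2 = 0.

b_0 = 1, b_1 = 1, b_2 = 0.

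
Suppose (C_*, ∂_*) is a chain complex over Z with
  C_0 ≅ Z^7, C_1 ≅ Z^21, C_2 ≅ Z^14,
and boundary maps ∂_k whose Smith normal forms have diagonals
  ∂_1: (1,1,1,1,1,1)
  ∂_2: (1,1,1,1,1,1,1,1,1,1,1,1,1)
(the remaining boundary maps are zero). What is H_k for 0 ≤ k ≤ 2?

H_0: b_0 = 7 − 0 − 6 = 1; torsion from ∂_1 factors > 1: none. So H_0 = Z.
H_1: b_1 = 21 − 6 − 13 = 2; torsion from ∂_2 factors > 1: none. So H_1 = Z^2.
H_2: b_2 = 14 − 13 − 0 = 1; torsion from ∂_3 factors > 1: none. So H_2 = Z.

H_0 = Z,  H_1 = Z^2,  H_2 = Z.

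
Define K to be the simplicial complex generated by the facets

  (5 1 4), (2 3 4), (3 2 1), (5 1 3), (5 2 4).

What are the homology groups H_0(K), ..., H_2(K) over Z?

H_0 ≅ Z,  H_1 ≅ Z,  H_2 = 0.

Fix the vertex order 1 < 2 < 3 < 4 < 5 and write every simplex with vertices in increasing order. Then dim K = 2 and the simplices of K are:

  0-simplices (5): [1], [2], [3], [4], [5]
  1-simplices (10): [1,2], [1,3], [1,4], [1,5], [2,3], [2,4], [2,5], [3,4], [3,5], [4,5]
  2-simplices (5): [1,2,3], [1,3,5], [1,4,5], [2,3,4], [2,4,5]

giving chain groups C_0 ≅ Z^5, C_1 ≅ Z^10, C_2 ≅ Z^5.

The boundary map ∂_1: C_1 → C_0 sends each edge [p,q] (with p < q) to q − p. For instance
  ∂[1,4] = [4] − [1].
The 5×10 boundary matrix has rank 4 and Smith normal form diag(1,1,1,1).

∂_2: C_2 → C_1 acts by ∂[p,q,r] = [q,r] − [p,r] + [p,q]. For instance
  ∂[2,4,5] = [4,5] − [2,5] + [2,4],
  ∂[1,4,5] = [4,5] − [1,5] + [1,4].
As a 10×5 matrix over Z this has rank 5, with invariant factors (1,1,1,1,1).

From H_k ≅ ker(∂_k) / im(∂_{k+1}) we obtain:

  H_0: rank C_0 − rank ∂_1 = 5 − 4 = 1, and the invariant factors of ∂_1 are all 1, so H_0 ≅ Z.
  H_1: rank ker ∂_1 − rank ∂_2 = (10 − 4) − 5 = 1, and the invariant factors of ∂_2 are all 1, so H_1 ≅ Z.
  H_2: rank ker ∂_2 − rank ∂_3 = (5 − 5) − 0 = 0, and there is no ∂_3, so H_2 ≅ 0.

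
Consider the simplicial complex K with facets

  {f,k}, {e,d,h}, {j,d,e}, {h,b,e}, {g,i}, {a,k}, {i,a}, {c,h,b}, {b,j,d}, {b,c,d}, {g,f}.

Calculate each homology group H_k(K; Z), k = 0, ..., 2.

H_0 = Z^2,  H_1 = Z^2,  H_2 = 0.

Order the vertices as a < b < c < d < e < f < g < h < i < j < k. Listing each simplex with vertices in this order, K has dimension 2 with simplices:

  0-simplices (11): a, b, c, d, e, f, g, h, i, j, k
  1-simplices (17): ai, ak, bc, bd, be, bh, bj, cd, ch, de, dh, dj, eh, ej, fg, fk, gi
  2-simplices (6): bcd, bch, bdj, beh, deh, dej

Hence C_0 ≅ Z^11, C_1 ≅ Z^17, C_2 ≅ Z^6.

The boundary map ∂_1: C_1 → C_0 is given by ∂[p,q] = [q] − [p].
The resulting 11×17 matrix has rank 9, and its Smith normal form has invariant factors (1,1,1,1,1,1,1,1,1).

∂_2: C_2 → C_1 sends each 2-simplex [p,q,r] to [q,r] − [p,r] + [p,q]. For instance
  ∂dej = ej − dj + de,
  ∂bdj = dj − bj + bd.
The 17×6 boundary matrix has rank 6 and Smith normal form diag(1,1,1,1,1,1).

Computing H_k = (kernel of ∂_k) / (image of ∂_{k+1}):

  H_0: rank C_0 − rank ∂_1 = 11 − 9 = 2, and the invariant factors of ∂_1 are all 1, so H_0 = Z^2.
  H_1: rank ker ∂_1 − rank ∂_2 = (17 − 9) − 6 = 2, and the invariant factors of ∂_2 are all 1, so H_1 = Z^2.
  H_2: rank ker ∂_2 − rank ∂_3 = (6 − 6) − 0 = 0, and there is no ∂_3, so H_2 = 0.

(K is a triangulation of the disjoint union of the cylinder S^1 x I and the circle S^1.)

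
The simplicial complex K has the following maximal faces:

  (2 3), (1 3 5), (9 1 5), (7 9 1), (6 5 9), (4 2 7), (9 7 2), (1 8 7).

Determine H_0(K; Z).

We work with the vertex ordering 1 < 2 < 3 < 4 < 5 < 6 < 7 < 8 < 9. The simplices of K, each written with vertices in increasing order, are:

  0-simplices (9): [1], [2], [3], [4], [5], [6], [7], [8], [9]
  1-simplices (16): [1,3], [1,5], [1,7], [1,8], [1,9], [2,3], [2,4], [2,7], [2,9], [3,5], [4,7], [5,6], [5,9], [6,9], [7,8], [7,9]
  2-simplices (7): [1,3,5], [1,5,9], [1,7,8], [1,7,9], [2,4,7], [2,7,9], [5,6,9]

so the chain groups are C_0 ≅ Z^9, C_1 ≅ Z^16, C_2 ≅ Z^7.

The boundary map ∂_1: C_1 → C_0 maps an edge to its endpoints' difference, ∂[p,q] = q − p.
As a 9×16 matrix over Z this has rank 8, with invariant factors (1,1,1,1,1,1,1,1).

∂_2: C_2 → C_1 sends each 2-simplex [p,q,r] to [q,r] − [p,r] + [p,q]. For instance
  ∂[1,7,8] = [7,8] − [1,8] + [1,7],
  ∂[2,4,7] = [4,7] − [2,7] + [2,4].
The 16×7 boundary matrix has rank 7 and Smith normal form diag(1,1,1,1,1,1,1).

From H_k ≅ ker(∂_k) / im(∂_{k+1}) we obtain:

  H_0: rank C_0 − rank ∂_1 = 9 − 8 = 1, and the invariant factors of ∂_1 are all 1, so H_0 ≅ Z.

H_0 ≅ Z.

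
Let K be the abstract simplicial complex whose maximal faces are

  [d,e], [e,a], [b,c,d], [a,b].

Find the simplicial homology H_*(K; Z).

Fix the vertex order a < b < c < d < e and write every simplex with vertices in increasing order. Then dim K = 2 and the simplices of K are:

  0-simplices (5): a, b, c, d, e
  1-simplices (6): ab, ae, bc, bd, cd, de
  2-simplices (1): bcd

giving chain groups C_0 ≅ Z^5, C_1 ≅ Z^6, C_2 ≅ Z^1.

∂_1: C_1 → C_0 sends each edge [p,q] (with p < q) to q − p. For instance
  ∂bd = d − b.
This gives a 5×6 integer matrix of rank 4; reducing to Smith normal form yields diagonal entries (1,1,1,1).

∂_2: C_2 → C_1 maps a triangle to the signed sum of its edges. For instance
  ∂bcd = cd − bd + bc.
The 6×1 boundary matrix has rank 1 and Smith normal form diag(1).

Reading off H_k = ker ∂_k / im ∂_{k+1}:

  H_0: rank C_0 − rank ∂_1 = 5 − 4 = 1, and the invariant factors of ∂_1 are all 1, so H_0 ≅ Z.
  H_1: rank ker ∂_1 − rank ∂_2 = (6 − 4) − 1 = 1, and the invariant factors of ∂_2 are all 1, so H_1 ≅ Z.
  H_2: rank ker ∂_2 − rank ∂_3 = (1 − 1) − 0 = 0, and there is no ∂_3, so H_2 ≅ 0.

As a check, the Euler characteristic is 5 − 6 + 1 = 0, which agrees with 1 − 1 + 0 = 0.

H_0 = Z,  H_1 = Z,  H_2 = 0.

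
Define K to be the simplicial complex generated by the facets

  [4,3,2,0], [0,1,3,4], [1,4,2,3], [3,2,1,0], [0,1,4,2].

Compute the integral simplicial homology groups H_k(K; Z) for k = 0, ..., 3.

H_0 ≅ Z,  H_1 = 0,  H_2 = 0,  H_3 ≅ Z.

K has 5 vertices, 10 edges, 10 triangles, 5 3-simplices.
rank ∂_0 = 0, rank ∂_1 = 4 ⇒ b_0 = 5 − 0 − 4 = 1; all invariant factors of ∂_1 are 1 so no torsion. So H_0 ≅ Z.
rank ∂_1 = 4, rank ∂_2 = 6 ⇒ b_1 = 10 − 4 − 6 = 0; all invariant factors of ∂_2 are 1 so no torsion. So H_1 ≅ 0.
rank ∂_2 = 6, rank ∂_3 = 4 ⇒ b_2 = 10 − 6 − 4 = 0; all invariant factors of ∂_3 are 1 so no torsion. So H_2 ≅ 0.
rank ∂_3 = 4, rank ∂_4 = 0 ⇒ b_3 = 5 − 4 − 0 = 1. So H_3 ≅ Z.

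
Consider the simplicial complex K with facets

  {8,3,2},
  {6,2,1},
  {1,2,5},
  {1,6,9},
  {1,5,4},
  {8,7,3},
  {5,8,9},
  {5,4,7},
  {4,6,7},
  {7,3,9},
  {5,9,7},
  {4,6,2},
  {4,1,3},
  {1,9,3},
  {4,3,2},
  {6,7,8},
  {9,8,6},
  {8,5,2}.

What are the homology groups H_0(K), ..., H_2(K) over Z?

H_0 ≅ Z,  H_1 ≅ Z ⊕ Z/2Z,  H_2 = 0.

Fix the vertex order 1 < 2 < 3 < 4 < 5 < 6 < 7 < 8 < 9 and write every simplex with vertices in increasing order. Then dim K = 2 and the simplices of K are:

  0-simplices (9): [1], [2], [3], [4], [5], [6], [7], [8], [9]
  1-simplices (27): (27 of them)
  2-simplices (18): [1,2,5], [1,2,6], [1,3,4], [1,3,9], [1,4,5], [1,6,9], [2,3,4], [2,3,8], [2,4,6], [2,5,8], [3,7,8], [3,7,9], [4,5,7], [4,6,7], [5,7,9], [5,8,9], [6,7,8], [6,8,9]

giving chain groups C_0 ≅ Z^9, C_1 ≅ Z^27, C_2 ≅ Z^18.

The boundary map ∂_1: C_1 → C_0 maps an edge to its endpoints' difference, ∂[p,q] = q − p.
This gives a 9×27 integer matrix of rank 8; reducing to Smith normal form yields diagonal entries (1,1,1,1,1,1,1,1).

Boundary ∂_2: C_2 → C_1 acts by ∂[p,q,r] = [q,r] − [p,r] + [p,q]. For instance
  ∂[1,3,4] = [3,4] − [1,4] + [1,3],
  ∂[2,4,6] = [4,6] − [2,6] + [2,4].
The 27×18 boundary matrix has rank 18 and Smith normal form diag(1,1,1,1,1,1,1,1,1,1,1,1,1,1,1,1,1,2).

Now H_k = ker ∂_k / im ∂_{k+1}, so:

  H_0: rank C_0 − rank ∂_1 = 9 − 8 = 1, and the invariant factors of ∂_1 are all 1, so H_0 ≅ Z.
  H_1: rank ker ∂_1 − rank ∂_2 = (27 − 8) − 18 = 1, and ∂_2 has invariant factor 2 > 1, so H_1 ≅ Z ⊕ Z/2Z.
  H_2: rank ker ∂_2 − rank ∂_3 = (18 − 18) − 0 = 0, and there is no ∂_3, so H_2 ≅ 0.

As a check, the Euler characteristic is 9 − 27 + 18 = 0, which agrees with 1 − 1 + 0 = 0.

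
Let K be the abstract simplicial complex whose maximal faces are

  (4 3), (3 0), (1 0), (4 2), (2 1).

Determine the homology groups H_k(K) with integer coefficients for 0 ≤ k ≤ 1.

H_0 = Z,  H_1 = Z.

Order the vertices as 0 < 1 < 2 < 3 < 4. Listing each simplex with vertices in this order, K has dimension 1 with simplices:

  0-simplices (5): [0], [1], [2], [3], [4]
  1-simplices (5): [0,1], [0,3], [1,2], [2,4], [3,4]

Hence C_0 ≅ Z^5, C_1 ≅ Z^5.

The boundary map ∂_1: C_1 → C_0 maps an edge to its endpoints' difference, ∂[p,q] = q − p.
The 5×5 boundary matrix has rank 4 and Smith normal form diag(1,1,1,1).

Reading off H_k = ker ∂_k / im ∂_{k+1}:

  H_0: rank C_0 − rank ∂_1 = 5 − 4 = 1, and the invariant factors of ∂_1 are all 1, so H_0 ≅ Z.
  H_1: rank ker ∂_1 − rank ∂_2 = (5 − 4) − 0 = 1, and there is no ∂_2, so H_1 ≅ Z.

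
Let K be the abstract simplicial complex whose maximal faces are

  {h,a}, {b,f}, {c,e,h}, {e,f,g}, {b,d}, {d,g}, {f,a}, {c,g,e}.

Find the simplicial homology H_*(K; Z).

Take the total order a < b < c < d < e < f < g < h on the vertex set. Then K (dimension 2) consists of the simplices:

  0-simplices (8): a, b, c, d, e, f, g, h
  1-simplices (12): af, ah, bd, bf, ce, cg, ch, dg, ef, eg, eh, fg
  2-simplices (3): ceg, ceh, efg

so the chain groups are C_0 ≅ Z^8, C_1 ≅ Z^12, C_2 ≅ Z^3.

The boundary map ∂_1: C_1 → C_0 maps an edge to its endpoints' difference, ∂[p,q] = q − p. For instance
  ∂eg = g − e.
The 8×12 boundary matrix has rank 7 and Smith normal form diag(1,1,1,1,1,1,1).

The boundary map ∂_2: C_2 → C_1 acts by ∂[p,q,r] = [q,r] − [p,r] + [p,q]. For instance
  ∂ceh = eh − ch + ce,
  ∂efg = fg − eg + ef.
As a 12×3 matrix over Z this has rank 3, with invariant factors (1,1,1).

Now H_k = ker ∂_k / im ∂_{k+1}, so:

  H_0: rank C_0 − rank ∂_1 = 8 − 7 = 1, and the invariant factors of ∂_1 are all 1, so H_0 ≅ Z.
  H_1: rank ker ∂_1 − rank ∂_2 = (12 − 7) − 3 = 2, and the invariant factors of ∂_2 are all 1, so H_1 ≅ Z^2.
  H_2: rank ker ∂_2 − rank ∂_3 = (3 − 3) − 0 = 0, and there is no ∂_3, so H_2 ≅ 0.

H_0 = Z,  H_1 = Z^2,  H_2 = 0.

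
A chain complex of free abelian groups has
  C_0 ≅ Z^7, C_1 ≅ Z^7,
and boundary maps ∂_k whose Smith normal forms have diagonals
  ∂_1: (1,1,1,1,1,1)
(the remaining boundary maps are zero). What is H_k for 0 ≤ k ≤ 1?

H_0: b_0 = 7 − 0 − 6 = 1; torsion from ∂_1 factors > 1: none. So H_0 = Z.
H_1: b_1 = 7 − 6 − 0 = 1; torsion from ∂_2 factors > 1: none. So H_1 = Z.

H_0 = Z,  H_1 = Z.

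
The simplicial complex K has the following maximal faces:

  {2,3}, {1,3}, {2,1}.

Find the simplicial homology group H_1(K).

H_1 = Z.

Order the vertices as 1 < 2 < 3. Listing each simplex with vertices in this order, K has dimension 1 with simplices:

  0-simplices (3): [1], [2], [3]
  1-simplices (3): [1,2], [1,3], [2,3]

so the chain groups are C_0 ≅ Z^3, C_1 ≅ Z^3.

∂_1: C_1 → C_0 maps an edge to its endpoints' difference, ∂[p,q] = q − p. For instance
  ∂[1,3] = [3] − [1].
This gives a 3×3 integer matrix of rank 2; reducing to Smith normal form yields diagonal entries (1,1).

From H_k ≅ ker(∂_k) / im(∂_{k+1}) we obtain:

  H_1: rank ker ∂_1 − rank ∂_2 = (3 − 2) − 0 = 1, and there is no ∂_2, so H_1 ≅ Z.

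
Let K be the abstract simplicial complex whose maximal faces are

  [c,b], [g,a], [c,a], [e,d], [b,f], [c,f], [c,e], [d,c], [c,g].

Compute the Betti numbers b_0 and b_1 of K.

b_0 = 1, b_1 = 3.

K has 7 vertices, 9 edges.
rank ∂_0 = 0, rank ∂_1 = 6 ⇒ b_0 = 7 − 0 − 6 = 1; all invariant factors of ∂_1 are 1 so no torsion. So H_0 ≅ Z.
rank ∂_1 = 6, rank ∂_2 = 0 ⇒ b_1 = 9 − 6 − 0 = 3. So H_1 ≅ Z^3.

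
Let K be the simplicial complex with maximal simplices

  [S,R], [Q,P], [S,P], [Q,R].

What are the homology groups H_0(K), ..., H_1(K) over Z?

Take the total order P < Q < R < S on the vertex set. Then K (dimension 1) consists of the simplices:

  0-simplices (4): P, Q, R, S
  1-simplices (4): PQ, PS, QR, RS

giving chain groups C_0 ≅ Z^4, C_1 ≅ Z^4.

Boundary ∂_1: C_1 → C_0 sends each edge [p,q] (with p < q) to q − p. For instance
  ∂QR = R − Q.
As a 4×4 matrix over Z this has rank 3, with invariant factors (1,1,1).

Reading off H_k = ker ∂_k / im ∂_{k+1}:

  H_0: rank C_0 − rank ∂_1 = 4 − 3 = 1, and the invariant factors of ∂_1 are all 1, so H_0 ≅ Z.
  H_1: rank ker ∂_1 − rank ∂_2 = (4 − 3) − 0 = 1, and there is no ∂_2, so H_1 ≅ Z.

As a check, the Euler characteristic is 4 − 4 = 0, which agrees with 1 − 1 = 0.

H_0 = Z,  H_1 = Z.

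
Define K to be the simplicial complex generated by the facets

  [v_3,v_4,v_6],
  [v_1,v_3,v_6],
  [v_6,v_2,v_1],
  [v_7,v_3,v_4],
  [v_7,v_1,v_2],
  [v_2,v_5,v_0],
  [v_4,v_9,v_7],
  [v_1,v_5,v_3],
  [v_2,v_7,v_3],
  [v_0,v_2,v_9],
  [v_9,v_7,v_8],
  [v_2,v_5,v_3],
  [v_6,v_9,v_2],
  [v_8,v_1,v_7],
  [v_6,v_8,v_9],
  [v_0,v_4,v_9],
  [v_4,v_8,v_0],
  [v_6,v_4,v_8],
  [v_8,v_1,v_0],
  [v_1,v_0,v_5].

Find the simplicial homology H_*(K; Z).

H_0 = Z,  H_1 = Z × Z/2,  H_2 = 0.

Take the total order v_0 < v_1 < v_2 < v_3 < v_4 < v_5 < v_6 < v_7 < v_8 < v_9 on the vertex set. Then K (dimension 2) consists of the simplices:

  0-simplices (10): [v_0], [v_1], [v_2], [v_3], [v_4], [v_5], [v_6], [v_7], [v_8], [v_9]
  1-simplices (30): (30 of them)
  2-simplices (20): (20 of them)

giving chain groups C_0 ≅ Z^10, C_1 ≅ Z^30, C_2 ≅ Z^20.

Boundary ∂_1: C_1 → C_0 is given by ∂[p,q] = [q] − [p]. For instance
  ∂[v_7,v_8] = [v_8] − [v_7].
As a 10×30 matrix over Z this has rank 9, with invariant factors (1,1,1,1,1,1,1,1,1).

Boundary ∂_2: C_2 → C_1 sends each 2-simplex [p,q,r] to [q,r] − [p,r] + [p,q]. For instance
  ∂[v_1,v_3,v_5] = [v_3,v_5] − [v_1,v_5] + [v_1,v_3],
  ∂[v_7,v_8,v_9] = [v_8,v_9] − [v_7,v_9] + [v_7,v_8].
This gives a 30×20 integer matrix of rank 20; reducing to Smith normal form yields diagonal entries (1,1,1,1,1,1,1,1,1,1,1,1,1,1,1,1,1,1,1,2).

Computing H_k = (kernel of ∂_k) / (image of ∂_{k+1}):

  H_0: rank C_0 − rank ∂_1 = 10 − 9 = 1, and the invariant factors of ∂_1 are all 1, so H_0 = Z.
  H_1: rank ker ∂_1 − rank ∂_2 = (30 − 9) − 20 = 1, and ∂_2 has invariant factor 2 > 1, so H_1 = Z × Z/2.
  H_2: rank ker ∂_2 − rank ∂_3 = (20 − 20) − 0 = 0, and there is no ∂_3, so H_2 = 0.

As a check, the Euler characteristic is 10 − 30 + 20 = 0, which agrees with 1 − 1 + 0 = 0.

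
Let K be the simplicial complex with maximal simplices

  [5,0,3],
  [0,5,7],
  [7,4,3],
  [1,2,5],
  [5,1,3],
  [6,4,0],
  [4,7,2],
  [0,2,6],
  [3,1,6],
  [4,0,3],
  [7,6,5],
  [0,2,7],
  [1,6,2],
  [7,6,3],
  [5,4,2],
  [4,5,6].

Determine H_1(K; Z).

H_1 ≅ Z^2.

K has 8 vertices, 24 edges, 16 triangles.
rank ∂_1 = 7, rank ∂_2 = 15 ⇒ b_1 = 24 − 7 − 15 = 2; all invariant factors of ∂_2 are 1 so no torsion. So H_1 = Z^2.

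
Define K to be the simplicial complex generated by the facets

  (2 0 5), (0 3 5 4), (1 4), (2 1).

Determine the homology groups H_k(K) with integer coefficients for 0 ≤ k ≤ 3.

We work with the vertex ordering 0 < 1 < 2 < 3 < 4 < 5. The simplices of K, each written with vertices in increasing order, are:

  0-simplices (6): [0], [1], [2], [3], [4], [5]
  1-simplices (10): [0,2], [0,3], [0,4], [0,5], [1,2], [1,4], [2,5], [3,4], [3,5], [4,5]
  2-simplices (5): [0,2,5], [0,3,4], [0,3,5], [0,4,5], [3,4,5]
  3-simplices (1): [0,3,4,5]

so the chain groups are C_0 ≅ Z^6, C_1 ≅ Z^10, C_2 ≅ Z^5, C_3 ≅ Z^1.

Boundary ∂_1: C_1 → C_0 sends each edge [p,q] (with p < q) to q − p.
The 6×10 boundary matrix has rank 5 and Smith normal form diag(1,1,1,1,1).

The boundary map ∂_2: C_2 → C_1 maps a triangle to the signed sum of its edges. For instance
  ∂[3,4,5] = [4,5] − [3,5] + [3,4],
  ∂[0,2,5] = [2,5] − [0,5] + [0,2].
The resulting 10×5 matrix has rank 4, and its Smith normal form has invariant factors (1,1,1,1).

Boundary ∂_3: C_3 → C_2 sends each 3-simplex σ to the alternating sum Σ_i (−1)^i (σ with its i-th vertex removed). For instance
  ∂[0,3,4,5] = [3,4,5] − [0,4,5] + [0,3,5] − [0,3,4].
This gives a 5×1 integer matrix of rank 1; reducing to Smith normal form yields diagonal entries (1).

Reading off H_k = ker ∂_k / im ∂_{k+1}:

  H_0: rank C_0 − rank ∂_1 = 6 − 5 = 1, and the invariant factors of ∂_1 are all 1, so H_0 = Z.
  H_1: rank ker ∂_1 − rank ∂_2 = (10 − 5) − 4 = 1, and the invariant factors of ∂_2 are all 1, so H_1 = Z.
  H_2: rank ker ∂_2 − rank ∂_3 = (5 − 4) − 1 = 0, and the invariant factors of ∂_3 are all 1, so H_2 = 0.
  H_3: rank ker ∂_3 − rank ∂_4 = (1 − 1) − 0 = 0, and there is no ∂_4, so H_3 = 0.

H_0 = Z,  H_1 = Z,  H_2 = 0,  H_3 = 0.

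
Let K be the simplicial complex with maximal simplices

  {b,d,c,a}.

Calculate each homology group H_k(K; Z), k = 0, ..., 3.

H_0 ≅ Z,  H_1 = 0,  H_2 = 0,  H_3 = 0.

We work with the vertex ordering a < b < c < d. The simplices of K, each written with vertices in increasing order, are:

  0-simplices (4): a, b, c, d
  1-simplices (6): ab, ac, ad, bc, bd, cd
  2-simplices (4): abc, abd, acd, bcd
  3-simplices (1): abcd

Hence C_0 ≅ Z^4, C_1 ≅ Z^6, C_2 ≅ Z^4, C_3 ≅ Z^1.

Boundary ∂_1: C_1 → C_0 is given by ∂[p,q] = [q] − [p].
The resulting 4×6 matrix has rank 3, and its Smith normal form has invariant factors (1,1,1).

Boundary ∂_2: C_2 → C_1 acts by ∂[p,q,r] = [q,r] − [p,r] + [p,q]. For instance
  ∂bcd = cd − bd + bc,
  ∂abd = bd − ad + ab.
This gives a 6×4 integer matrix of rank 3; reducing to Smith normal form yields diagonal entries (1,1,1).

The boundary map ∂_3: C_3 → C_2 sends each 3-simplex σ to the alternating sum Σ_i (−1)^i (σ with its i-th vertex removed). For instance
  ∂abcd = bcd − acd + abd − abc.
The resulting 4×1 matrix has rank 1, and its Smith normal form has invariant factors (1).

Computing H_k = (kernel of ∂_k) / (image of ∂_{k+1}):

  H_0: rank C_0 − rank ∂_1 = 4 − 3 = 1, and the invariant factors of ∂_1 are all 1, so H_0 ≅ Z.
  H_1: rank ker ∂_1 − rank ∂_2 = (6 − 3) − 3 = 0, and the invariant factors of ∂_2 are all 1, so H_1 ≅ 0.
  H_2: rank ker ∂_2 − rank ∂_3 = (4 − 3) − 1 = 0, and the invariant factors of ∂_3 are all 1, so H_2 ≅ 0.
  H_3: rank ker ∂_3 − rank ∂_4 = (1 − 1) − 0 = 0, and there is no ∂_4, so H_3 ≅ 0.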